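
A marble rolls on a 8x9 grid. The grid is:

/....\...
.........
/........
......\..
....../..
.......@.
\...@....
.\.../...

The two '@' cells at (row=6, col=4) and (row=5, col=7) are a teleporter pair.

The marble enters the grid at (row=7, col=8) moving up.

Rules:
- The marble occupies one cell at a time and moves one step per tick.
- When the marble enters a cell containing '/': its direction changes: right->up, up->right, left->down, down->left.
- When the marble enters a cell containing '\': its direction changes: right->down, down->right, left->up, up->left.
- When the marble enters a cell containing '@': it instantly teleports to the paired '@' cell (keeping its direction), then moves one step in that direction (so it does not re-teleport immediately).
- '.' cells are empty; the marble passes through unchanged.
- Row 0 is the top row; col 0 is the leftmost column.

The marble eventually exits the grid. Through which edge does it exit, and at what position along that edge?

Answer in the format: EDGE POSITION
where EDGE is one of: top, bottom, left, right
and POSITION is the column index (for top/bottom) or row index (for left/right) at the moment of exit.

Step 1: enter (7,8), '.' pass, move up to (6,8)
Step 2: enter (6,8), '.' pass, move up to (5,8)
Step 3: enter (5,8), '.' pass, move up to (4,8)
Step 4: enter (4,8), '.' pass, move up to (3,8)
Step 5: enter (3,8), '.' pass, move up to (2,8)
Step 6: enter (2,8), '.' pass, move up to (1,8)
Step 7: enter (1,8), '.' pass, move up to (0,8)
Step 8: enter (0,8), '.' pass, move up to (-1,8)
Step 9: at (-1,8) — EXIT via top edge, pos 8

Answer: top 8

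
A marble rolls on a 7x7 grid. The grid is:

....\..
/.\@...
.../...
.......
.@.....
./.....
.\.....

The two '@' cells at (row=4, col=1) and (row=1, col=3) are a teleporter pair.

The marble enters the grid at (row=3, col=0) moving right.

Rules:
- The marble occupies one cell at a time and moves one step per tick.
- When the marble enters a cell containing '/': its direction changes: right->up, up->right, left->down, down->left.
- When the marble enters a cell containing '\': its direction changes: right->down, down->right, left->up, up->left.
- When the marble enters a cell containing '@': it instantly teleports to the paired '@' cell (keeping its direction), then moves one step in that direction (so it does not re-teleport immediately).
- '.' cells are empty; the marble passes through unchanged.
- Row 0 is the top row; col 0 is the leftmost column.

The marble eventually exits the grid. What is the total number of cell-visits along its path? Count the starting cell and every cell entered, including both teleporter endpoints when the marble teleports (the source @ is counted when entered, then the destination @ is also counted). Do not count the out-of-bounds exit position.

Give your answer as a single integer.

Answer: 7

Derivation:
Step 1: enter (3,0), '.' pass, move right to (3,1)
Step 2: enter (3,1), '.' pass, move right to (3,2)
Step 3: enter (3,2), '.' pass, move right to (3,3)
Step 4: enter (3,3), '.' pass, move right to (3,4)
Step 5: enter (3,4), '.' pass, move right to (3,5)
Step 6: enter (3,5), '.' pass, move right to (3,6)
Step 7: enter (3,6), '.' pass, move right to (3,7)
Step 8: at (3,7) — EXIT via right edge, pos 3
Path length (cell visits): 7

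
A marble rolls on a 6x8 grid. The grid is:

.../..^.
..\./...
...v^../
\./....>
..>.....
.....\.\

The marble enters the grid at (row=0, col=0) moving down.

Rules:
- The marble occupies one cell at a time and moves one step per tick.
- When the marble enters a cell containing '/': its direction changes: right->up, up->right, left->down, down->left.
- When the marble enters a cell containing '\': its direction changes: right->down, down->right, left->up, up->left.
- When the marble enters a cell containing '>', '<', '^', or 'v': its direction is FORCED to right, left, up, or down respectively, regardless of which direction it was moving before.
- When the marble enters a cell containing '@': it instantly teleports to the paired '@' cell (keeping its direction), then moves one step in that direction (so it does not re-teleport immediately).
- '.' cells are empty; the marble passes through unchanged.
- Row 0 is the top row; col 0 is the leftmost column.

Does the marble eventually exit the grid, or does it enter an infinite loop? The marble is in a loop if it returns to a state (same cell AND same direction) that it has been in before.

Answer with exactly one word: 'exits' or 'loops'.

Step 1: enter (0,0), '.' pass, move down to (1,0)
Step 2: enter (1,0), '.' pass, move down to (2,0)
Step 3: enter (2,0), '.' pass, move down to (3,0)
Step 4: enter (3,0), '\' deflects down->right, move right to (3,1)
Step 5: enter (3,1), '.' pass, move right to (3,2)
Step 6: enter (3,2), '/' deflects right->up, move up to (2,2)
Step 7: enter (2,2), '.' pass, move up to (1,2)
Step 8: enter (1,2), '\' deflects up->left, move left to (1,1)
Step 9: enter (1,1), '.' pass, move left to (1,0)
Step 10: enter (1,0), '.' pass, move left to (1,-1)
Step 11: at (1,-1) — EXIT via left edge, pos 1

Answer: exits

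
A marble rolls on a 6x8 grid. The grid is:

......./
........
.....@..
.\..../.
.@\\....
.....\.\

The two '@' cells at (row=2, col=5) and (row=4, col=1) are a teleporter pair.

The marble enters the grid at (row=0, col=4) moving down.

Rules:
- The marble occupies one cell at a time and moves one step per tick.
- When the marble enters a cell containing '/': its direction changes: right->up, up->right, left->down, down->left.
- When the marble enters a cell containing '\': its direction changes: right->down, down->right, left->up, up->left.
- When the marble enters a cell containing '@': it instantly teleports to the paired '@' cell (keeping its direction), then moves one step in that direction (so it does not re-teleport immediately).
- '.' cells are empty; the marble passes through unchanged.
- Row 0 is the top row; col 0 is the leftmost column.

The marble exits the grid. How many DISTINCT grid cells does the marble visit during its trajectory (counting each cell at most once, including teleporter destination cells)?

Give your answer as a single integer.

Answer: 6

Derivation:
Step 1: enter (0,4), '.' pass, move down to (1,4)
Step 2: enter (1,4), '.' pass, move down to (2,4)
Step 3: enter (2,4), '.' pass, move down to (3,4)
Step 4: enter (3,4), '.' pass, move down to (4,4)
Step 5: enter (4,4), '.' pass, move down to (5,4)
Step 6: enter (5,4), '.' pass, move down to (6,4)
Step 7: at (6,4) — EXIT via bottom edge, pos 4
Distinct cells visited: 6 (path length 6)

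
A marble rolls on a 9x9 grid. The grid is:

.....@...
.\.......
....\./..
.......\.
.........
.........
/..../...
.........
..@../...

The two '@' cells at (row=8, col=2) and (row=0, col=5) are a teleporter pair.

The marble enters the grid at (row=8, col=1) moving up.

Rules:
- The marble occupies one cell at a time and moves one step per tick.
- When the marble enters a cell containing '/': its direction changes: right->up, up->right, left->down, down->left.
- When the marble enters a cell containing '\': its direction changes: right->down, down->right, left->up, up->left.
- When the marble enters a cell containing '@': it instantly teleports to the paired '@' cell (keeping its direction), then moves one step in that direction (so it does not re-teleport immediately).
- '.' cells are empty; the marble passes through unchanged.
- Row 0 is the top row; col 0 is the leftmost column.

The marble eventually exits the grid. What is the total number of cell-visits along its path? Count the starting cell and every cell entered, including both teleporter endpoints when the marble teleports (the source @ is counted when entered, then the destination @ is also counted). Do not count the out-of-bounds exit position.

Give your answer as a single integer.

Step 1: enter (8,1), '.' pass, move up to (7,1)
Step 2: enter (7,1), '.' pass, move up to (6,1)
Step 3: enter (6,1), '.' pass, move up to (5,1)
Step 4: enter (5,1), '.' pass, move up to (4,1)
Step 5: enter (4,1), '.' pass, move up to (3,1)
Step 6: enter (3,1), '.' pass, move up to (2,1)
Step 7: enter (2,1), '.' pass, move up to (1,1)
Step 8: enter (1,1), '\' deflects up->left, move left to (1,0)
Step 9: enter (1,0), '.' pass, move left to (1,-1)
Step 10: at (1,-1) — EXIT via left edge, pos 1
Path length (cell visits): 9

Answer: 9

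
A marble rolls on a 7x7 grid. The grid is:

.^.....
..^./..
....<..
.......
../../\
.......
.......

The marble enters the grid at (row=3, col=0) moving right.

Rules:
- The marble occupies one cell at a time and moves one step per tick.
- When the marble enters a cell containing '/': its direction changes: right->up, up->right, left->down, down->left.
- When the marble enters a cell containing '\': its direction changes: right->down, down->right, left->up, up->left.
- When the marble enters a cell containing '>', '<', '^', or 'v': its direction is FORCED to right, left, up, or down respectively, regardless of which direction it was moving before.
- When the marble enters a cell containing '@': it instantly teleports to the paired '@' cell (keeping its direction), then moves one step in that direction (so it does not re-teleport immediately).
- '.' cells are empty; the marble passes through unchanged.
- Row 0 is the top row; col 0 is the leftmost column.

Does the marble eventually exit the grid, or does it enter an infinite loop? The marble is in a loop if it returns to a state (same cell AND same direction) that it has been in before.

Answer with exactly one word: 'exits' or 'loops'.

Step 1: enter (3,0), '.' pass, move right to (3,1)
Step 2: enter (3,1), '.' pass, move right to (3,2)
Step 3: enter (3,2), '.' pass, move right to (3,3)
Step 4: enter (3,3), '.' pass, move right to (3,4)
Step 5: enter (3,4), '.' pass, move right to (3,5)
Step 6: enter (3,5), '.' pass, move right to (3,6)
Step 7: enter (3,6), '.' pass, move right to (3,7)
Step 8: at (3,7) — EXIT via right edge, pos 3

Answer: exits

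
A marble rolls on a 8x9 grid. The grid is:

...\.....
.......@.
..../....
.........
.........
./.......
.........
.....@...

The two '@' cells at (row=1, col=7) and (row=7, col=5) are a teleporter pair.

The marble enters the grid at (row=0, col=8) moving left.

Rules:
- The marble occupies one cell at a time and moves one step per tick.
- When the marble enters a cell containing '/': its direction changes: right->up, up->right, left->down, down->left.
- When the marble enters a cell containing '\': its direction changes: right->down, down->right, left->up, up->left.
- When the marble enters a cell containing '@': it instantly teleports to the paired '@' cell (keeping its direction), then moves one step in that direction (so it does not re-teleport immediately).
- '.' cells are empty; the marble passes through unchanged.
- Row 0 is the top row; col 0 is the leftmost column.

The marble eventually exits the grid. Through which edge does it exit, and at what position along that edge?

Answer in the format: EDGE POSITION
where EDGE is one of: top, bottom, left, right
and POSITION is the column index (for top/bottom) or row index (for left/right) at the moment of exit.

Answer: top 3

Derivation:
Step 1: enter (0,8), '.' pass, move left to (0,7)
Step 2: enter (0,7), '.' pass, move left to (0,6)
Step 3: enter (0,6), '.' pass, move left to (0,5)
Step 4: enter (0,5), '.' pass, move left to (0,4)
Step 5: enter (0,4), '.' pass, move left to (0,3)
Step 6: enter (0,3), '\' deflects left->up, move up to (-1,3)
Step 7: at (-1,3) — EXIT via top edge, pos 3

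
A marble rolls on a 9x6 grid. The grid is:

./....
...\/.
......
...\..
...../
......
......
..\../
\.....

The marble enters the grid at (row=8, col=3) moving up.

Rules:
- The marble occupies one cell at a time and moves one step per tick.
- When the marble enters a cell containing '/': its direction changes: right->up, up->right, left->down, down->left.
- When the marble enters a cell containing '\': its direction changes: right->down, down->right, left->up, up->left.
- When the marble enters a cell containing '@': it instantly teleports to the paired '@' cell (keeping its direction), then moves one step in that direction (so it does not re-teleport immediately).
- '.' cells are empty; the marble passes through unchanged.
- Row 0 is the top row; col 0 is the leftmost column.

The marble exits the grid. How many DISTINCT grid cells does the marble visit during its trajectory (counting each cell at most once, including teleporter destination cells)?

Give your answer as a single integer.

Step 1: enter (8,3), '.' pass, move up to (7,3)
Step 2: enter (7,3), '.' pass, move up to (6,3)
Step 3: enter (6,3), '.' pass, move up to (5,3)
Step 4: enter (5,3), '.' pass, move up to (4,3)
Step 5: enter (4,3), '.' pass, move up to (3,3)
Step 6: enter (3,3), '\' deflects up->left, move left to (3,2)
Step 7: enter (3,2), '.' pass, move left to (3,1)
Step 8: enter (3,1), '.' pass, move left to (3,0)
Step 9: enter (3,0), '.' pass, move left to (3,-1)
Step 10: at (3,-1) — EXIT via left edge, pos 3
Distinct cells visited: 9 (path length 9)

Answer: 9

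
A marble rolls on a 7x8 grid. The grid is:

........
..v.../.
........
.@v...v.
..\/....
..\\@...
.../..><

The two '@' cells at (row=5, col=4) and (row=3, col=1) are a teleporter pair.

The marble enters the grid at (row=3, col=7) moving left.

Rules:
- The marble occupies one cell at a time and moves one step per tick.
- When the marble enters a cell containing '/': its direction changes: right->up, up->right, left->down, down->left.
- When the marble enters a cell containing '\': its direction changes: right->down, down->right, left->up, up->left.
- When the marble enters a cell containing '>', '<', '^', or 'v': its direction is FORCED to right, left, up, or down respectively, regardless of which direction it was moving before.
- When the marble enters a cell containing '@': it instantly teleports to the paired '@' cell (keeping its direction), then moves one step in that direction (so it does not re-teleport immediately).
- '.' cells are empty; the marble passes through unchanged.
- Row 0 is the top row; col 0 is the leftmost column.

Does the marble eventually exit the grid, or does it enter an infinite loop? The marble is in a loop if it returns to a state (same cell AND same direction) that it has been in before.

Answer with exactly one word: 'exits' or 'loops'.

Answer: loops

Derivation:
Step 1: enter (3,7), '.' pass, move left to (3,6)
Step 2: enter (3,6), 'v' forces left->down, move down to (4,6)
Step 3: enter (4,6), '.' pass, move down to (5,6)
Step 4: enter (5,6), '.' pass, move down to (6,6)
Step 5: enter (6,6), '>' forces down->right, move right to (6,7)
Step 6: enter (6,7), '<' forces right->left, move left to (6,6)
Step 7: enter (6,6), '>' forces left->right, move right to (6,7)
Step 8: at (6,7) dir=right — LOOP DETECTED (seen before)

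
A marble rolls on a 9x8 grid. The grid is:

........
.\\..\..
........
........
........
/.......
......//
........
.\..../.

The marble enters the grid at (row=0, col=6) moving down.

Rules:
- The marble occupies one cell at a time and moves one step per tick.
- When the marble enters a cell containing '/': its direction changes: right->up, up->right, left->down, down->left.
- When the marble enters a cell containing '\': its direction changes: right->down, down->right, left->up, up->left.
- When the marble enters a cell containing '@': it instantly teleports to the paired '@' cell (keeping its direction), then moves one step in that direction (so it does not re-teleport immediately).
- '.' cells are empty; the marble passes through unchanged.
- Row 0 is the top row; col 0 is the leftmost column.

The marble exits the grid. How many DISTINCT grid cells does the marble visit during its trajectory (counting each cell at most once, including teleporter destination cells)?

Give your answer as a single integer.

Step 1: enter (0,6), '.' pass, move down to (1,6)
Step 2: enter (1,6), '.' pass, move down to (2,6)
Step 3: enter (2,6), '.' pass, move down to (3,6)
Step 4: enter (3,6), '.' pass, move down to (4,6)
Step 5: enter (4,6), '.' pass, move down to (5,6)
Step 6: enter (5,6), '.' pass, move down to (6,6)
Step 7: enter (6,6), '/' deflects down->left, move left to (6,5)
Step 8: enter (6,5), '.' pass, move left to (6,4)
Step 9: enter (6,4), '.' pass, move left to (6,3)
Step 10: enter (6,3), '.' pass, move left to (6,2)
Step 11: enter (6,2), '.' pass, move left to (6,1)
Step 12: enter (6,1), '.' pass, move left to (6,0)
Step 13: enter (6,0), '.' pass, move left to (6,-1)
Step 14: at (6,-1) — EXIT via left edge, pos 6
Distinct cells visited: 13 (path length 13)

Answer: 13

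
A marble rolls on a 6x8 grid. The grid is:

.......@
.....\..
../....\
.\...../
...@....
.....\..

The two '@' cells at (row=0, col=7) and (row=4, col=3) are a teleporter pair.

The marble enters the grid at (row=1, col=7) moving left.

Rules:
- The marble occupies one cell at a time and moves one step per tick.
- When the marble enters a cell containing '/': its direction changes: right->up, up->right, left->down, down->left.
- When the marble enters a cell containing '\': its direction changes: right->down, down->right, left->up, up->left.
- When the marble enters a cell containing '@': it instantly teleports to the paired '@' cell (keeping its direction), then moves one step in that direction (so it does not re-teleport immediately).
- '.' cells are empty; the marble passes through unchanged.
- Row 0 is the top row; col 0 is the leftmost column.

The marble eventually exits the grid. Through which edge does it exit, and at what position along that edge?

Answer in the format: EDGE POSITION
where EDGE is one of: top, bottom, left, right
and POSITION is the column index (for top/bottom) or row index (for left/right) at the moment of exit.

Step 1: enter (1,7), '.' pass, move left to (1,6)
Step 2: enter (1,6), '.' pass, move left to (1,5)
Step 3: enter (1,5), '\' deflects left->up, move up to (0,5)
Step 4: enter (0,5), '.' pass, move up to (-1,5)
Step 5: at (-1,5) — EXIT via top edge, pos 5

Answer: top 5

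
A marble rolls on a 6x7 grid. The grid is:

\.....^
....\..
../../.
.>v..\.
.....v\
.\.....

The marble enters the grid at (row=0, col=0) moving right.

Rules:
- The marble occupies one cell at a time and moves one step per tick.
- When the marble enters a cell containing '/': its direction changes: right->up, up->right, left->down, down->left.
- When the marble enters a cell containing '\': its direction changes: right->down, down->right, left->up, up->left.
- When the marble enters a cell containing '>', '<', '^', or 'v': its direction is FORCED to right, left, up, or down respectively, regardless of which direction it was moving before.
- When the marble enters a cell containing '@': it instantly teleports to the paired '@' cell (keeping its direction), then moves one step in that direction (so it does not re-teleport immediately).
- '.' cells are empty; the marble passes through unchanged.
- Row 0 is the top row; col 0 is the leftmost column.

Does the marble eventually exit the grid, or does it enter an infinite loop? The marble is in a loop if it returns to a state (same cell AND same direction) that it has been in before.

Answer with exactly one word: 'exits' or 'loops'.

Answer: exits

Derivation:
Step 1: enter (0,0), '\' deflects right->down, move down to (1,0)
Step 2: enter (1,0), '.' pass, move down to (2,0)
Step 3: enter (2,0), '.' pass, move down to (3,0)
Step 4: enter (3,0), '.' pass, move down to (4,0)
Step 5: enter (4,0), '.' pass, move down to (5,0)
Step 6: enter (5,0), '.' pass, move down to (6,0)
Step 7: at (6,0) — EXIT via bottom edge, pos 0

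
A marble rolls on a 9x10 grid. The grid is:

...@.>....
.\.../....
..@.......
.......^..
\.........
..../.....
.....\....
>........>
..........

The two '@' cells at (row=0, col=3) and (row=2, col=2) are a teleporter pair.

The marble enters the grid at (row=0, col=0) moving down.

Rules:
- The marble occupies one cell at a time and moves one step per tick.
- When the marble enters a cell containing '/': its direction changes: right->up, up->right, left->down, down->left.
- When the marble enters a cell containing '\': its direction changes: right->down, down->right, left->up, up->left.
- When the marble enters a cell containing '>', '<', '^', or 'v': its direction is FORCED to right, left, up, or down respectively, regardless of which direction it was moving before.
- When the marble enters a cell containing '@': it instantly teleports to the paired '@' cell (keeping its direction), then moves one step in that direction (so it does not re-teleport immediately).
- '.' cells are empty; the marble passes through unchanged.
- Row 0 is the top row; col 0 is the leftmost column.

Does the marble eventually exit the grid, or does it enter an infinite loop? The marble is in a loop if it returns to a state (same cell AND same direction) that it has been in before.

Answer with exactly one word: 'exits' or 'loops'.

Step 1: enter (0,0), '.' pass, move down to (1,0)
Step 2: enter (1,0), '.' pass, move down to (2,0)
Step 3: enter (2,0), '.' pass, move down to (3,0)
Step 4: enter (3,0), '.' pass, move down to (4,0)
Step 5: enter (4,0), '\' deflects down->right, move right to (4,1)
Step 6: enter (4,1), '.' pass, move right to (4,2)
Step 7: enter (4,2), '.' pass, move right to (4,3)
Step 8: enter (4,3), '.' pass, move right to (4,4)
Step 9: enter (4,4), '.' pass, move right to (4,5)
Step 10: enter (4,5), '.' pass, move right to (4,6)
Step 11: enter (4,6), '.' pass, move right to (4,7)
Step 12: enter (4,7), '.' pass, move right to (4,8)
Step 13: enter (4,8), '.' pass, move right to (4,9)
Step 14: enter (4,9), '.' pass, move right to (4,10)
Step 15: at (4,10) — EXIT via right edge, pos 4

Answer: exits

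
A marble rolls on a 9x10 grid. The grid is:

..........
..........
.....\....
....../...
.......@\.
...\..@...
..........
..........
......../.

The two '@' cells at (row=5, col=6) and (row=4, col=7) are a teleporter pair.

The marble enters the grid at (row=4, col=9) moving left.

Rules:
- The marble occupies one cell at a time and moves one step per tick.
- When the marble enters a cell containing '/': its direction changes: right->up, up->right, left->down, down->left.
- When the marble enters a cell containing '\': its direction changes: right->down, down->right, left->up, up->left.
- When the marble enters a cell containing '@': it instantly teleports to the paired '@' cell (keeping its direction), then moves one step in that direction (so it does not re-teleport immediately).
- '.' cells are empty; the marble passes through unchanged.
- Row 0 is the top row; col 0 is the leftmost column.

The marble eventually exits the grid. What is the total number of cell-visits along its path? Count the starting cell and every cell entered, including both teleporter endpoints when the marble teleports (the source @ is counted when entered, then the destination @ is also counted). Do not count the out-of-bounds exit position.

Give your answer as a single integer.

Answer: 6

Derivation:
Step 1: enter (4,9), '.' pass, move left to (4,8)
Step 2: enter (4,8), '\' deflects left->up, move up to (3,8)
Step 3: enter (3,8), '.' pass, move up to (2,8)
Step 4: enter (2,8), '.' pass, move up to (1,8)
Step 5: enter (1,8), '.' pass, move up to (0,8)
Step 6: enter (0,8), '.' pass, move up to (-1,8)
Step 7: at (-1,8) — EXIT via top edge, pos 8
Path length (cell visits): 6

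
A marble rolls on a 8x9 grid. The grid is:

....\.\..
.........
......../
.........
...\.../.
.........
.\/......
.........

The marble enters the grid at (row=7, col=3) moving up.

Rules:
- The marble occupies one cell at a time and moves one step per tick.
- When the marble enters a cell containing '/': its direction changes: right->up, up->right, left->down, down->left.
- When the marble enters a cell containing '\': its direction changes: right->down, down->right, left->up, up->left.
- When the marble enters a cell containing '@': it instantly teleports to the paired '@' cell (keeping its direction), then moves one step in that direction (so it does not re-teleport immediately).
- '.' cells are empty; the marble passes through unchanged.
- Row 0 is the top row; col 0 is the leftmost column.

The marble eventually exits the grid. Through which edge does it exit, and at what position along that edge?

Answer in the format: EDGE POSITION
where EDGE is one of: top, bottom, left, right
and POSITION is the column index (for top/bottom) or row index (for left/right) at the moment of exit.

Answer: left 4

Derivation:
Step 1: enter (7,3), '.' pass, move up to (6,3)
Step 2: enter (6,3), '.' pass, move up to (5,3)
Step 3: enter (5,3), '.' pass, move up to (4,3)
Step 4: enter (4,3), '\' deflects up->left, move left to (4,2)
Step 5: enter (4,2), '.' pass, move left to (4,1)
Step 6: enter (4,1), '.' pass, move left to (4,0)
Step 7: enter (4,0), '.' pass, move left to (4,-1)
Step 8: at (4,-1) — EXIT via left edge, pos 4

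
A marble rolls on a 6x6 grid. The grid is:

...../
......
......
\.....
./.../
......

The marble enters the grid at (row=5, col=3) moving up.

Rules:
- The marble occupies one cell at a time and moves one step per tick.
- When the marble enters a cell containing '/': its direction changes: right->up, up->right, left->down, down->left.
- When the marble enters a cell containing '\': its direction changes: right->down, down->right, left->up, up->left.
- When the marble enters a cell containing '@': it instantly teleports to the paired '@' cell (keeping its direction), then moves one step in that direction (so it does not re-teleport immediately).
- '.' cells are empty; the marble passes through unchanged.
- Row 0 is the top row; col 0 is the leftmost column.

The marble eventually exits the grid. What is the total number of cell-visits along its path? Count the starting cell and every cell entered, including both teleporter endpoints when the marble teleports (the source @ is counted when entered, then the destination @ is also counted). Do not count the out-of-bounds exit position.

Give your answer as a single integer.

Step 1: enter (5,3), '.' pass, move up to (4,3)
Step 2: enter (4,3), '.' pass, move up to (3,3)
Step 3: enter (3,3), '.' pass, move up to (2,3)
Step 4: enter (2,3), '.' pass, move up to (1,3)
Step 5: enter (1,3), '.' pass, move up to (0,3)
Step 6: enter (0,3), '.' pass, move up to (-1,3)
Step 7: at (-1,3) — EXIT via top edge, pos 3
Path length (cell visits): 6

Answer: 6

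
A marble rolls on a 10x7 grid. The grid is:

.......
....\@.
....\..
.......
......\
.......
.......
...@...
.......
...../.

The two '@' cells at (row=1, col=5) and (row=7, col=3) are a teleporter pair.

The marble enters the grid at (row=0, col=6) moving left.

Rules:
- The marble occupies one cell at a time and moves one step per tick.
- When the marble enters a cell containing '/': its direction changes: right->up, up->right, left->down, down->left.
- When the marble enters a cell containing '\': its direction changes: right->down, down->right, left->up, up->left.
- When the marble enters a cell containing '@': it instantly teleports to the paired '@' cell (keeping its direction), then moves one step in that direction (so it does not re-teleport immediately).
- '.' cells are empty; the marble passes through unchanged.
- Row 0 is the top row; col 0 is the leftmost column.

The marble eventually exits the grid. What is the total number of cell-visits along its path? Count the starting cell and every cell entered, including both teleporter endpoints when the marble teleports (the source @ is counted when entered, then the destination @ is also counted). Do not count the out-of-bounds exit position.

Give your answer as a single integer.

Step 1: enter (0,6), '.' pass, move left to (0,5)
Step 2: enter (0,5), '.' pass, move left to (0,4)
Step 3: enter (0,4), '.' pass, move left to (0,3)
Step 4: enter (0,3), '.' pass, move left to (0,2)
Step 5: enter (0,2), '.' pass, move left to (0,1)
Step 6: enter (0,1), '.' pass, move left to (0,0)
Step 7: enter (0,0), '.' pass, move left to (0,-1)
Step 8: at (0,-1) — EXIT via left edge, pos 0
Path length (cell visits): 7

Answer: 7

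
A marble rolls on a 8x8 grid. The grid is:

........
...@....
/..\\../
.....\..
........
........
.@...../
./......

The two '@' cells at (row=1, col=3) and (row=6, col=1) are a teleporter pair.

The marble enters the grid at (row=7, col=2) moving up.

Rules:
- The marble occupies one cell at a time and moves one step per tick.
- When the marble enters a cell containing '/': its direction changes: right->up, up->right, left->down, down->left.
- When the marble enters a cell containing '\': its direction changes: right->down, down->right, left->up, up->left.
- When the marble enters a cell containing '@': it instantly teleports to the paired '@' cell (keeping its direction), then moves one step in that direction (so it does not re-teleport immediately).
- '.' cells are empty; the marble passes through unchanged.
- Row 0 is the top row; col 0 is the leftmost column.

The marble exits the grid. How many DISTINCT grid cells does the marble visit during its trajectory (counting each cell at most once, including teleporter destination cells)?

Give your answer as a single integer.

Step 1: enter (7,2), '.' pass, move up to (6,2)
Step 2: enter (6,2), '.' pass, move up to (5,2)
Step 3: enter (5,2), '.' pass, move up to (4,2)
Step 4: enter (4,2), '.' pass, move up to (3,2)
Step 5: enter (3,2), '.' pass, move up to (2,2)
Step 6: enter (2,2), '.' pass, move up to (1,2)
Step 7: enter (1,2), '.' pass, move up to (0,2)
Step 8: enter (0,2), '.' pass, move up to (-1,2)
Step 9: at (-1,2) — EXIT via top edge, pos 2
Distinct cells visited: 8 (path length 8)

Answer: 8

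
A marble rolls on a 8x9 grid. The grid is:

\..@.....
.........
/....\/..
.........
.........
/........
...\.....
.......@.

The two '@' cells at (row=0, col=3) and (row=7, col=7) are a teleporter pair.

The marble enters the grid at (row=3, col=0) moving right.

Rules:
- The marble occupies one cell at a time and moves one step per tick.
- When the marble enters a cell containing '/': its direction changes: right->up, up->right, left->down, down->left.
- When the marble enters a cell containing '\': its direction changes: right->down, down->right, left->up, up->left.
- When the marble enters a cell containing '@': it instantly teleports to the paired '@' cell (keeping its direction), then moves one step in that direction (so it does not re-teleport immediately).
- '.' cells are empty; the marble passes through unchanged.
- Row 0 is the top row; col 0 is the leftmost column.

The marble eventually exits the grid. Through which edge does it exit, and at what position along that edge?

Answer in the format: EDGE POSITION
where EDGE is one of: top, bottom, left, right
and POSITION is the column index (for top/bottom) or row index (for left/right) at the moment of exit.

Answer: right 3

Derivation:
Step 1: enter (3,0), '.' pass, move right to (3,1)
Step 2: enter (3,1), '.' pass, move right to (3,2)
Step 3: enter (3,2), '.' pass, move right to (3,3)
Step 4: enter (3,3), '.' pass, move right to (3,4)
Step 5: enter (3,4), '.' pass, move right to (3,5)
Step 6: enter (3,5), '.' pass, move right to (3,6)
Step 7: enter (3,6), '.' pass, move right to (3,7)
Step 8: enter (3,7), '.' pass, move right to (3,8)
Step 9: enter (3,8), '.' pass, move right to (3,9)
Step 10: at (3,9) — EXIT via right edge, pos 3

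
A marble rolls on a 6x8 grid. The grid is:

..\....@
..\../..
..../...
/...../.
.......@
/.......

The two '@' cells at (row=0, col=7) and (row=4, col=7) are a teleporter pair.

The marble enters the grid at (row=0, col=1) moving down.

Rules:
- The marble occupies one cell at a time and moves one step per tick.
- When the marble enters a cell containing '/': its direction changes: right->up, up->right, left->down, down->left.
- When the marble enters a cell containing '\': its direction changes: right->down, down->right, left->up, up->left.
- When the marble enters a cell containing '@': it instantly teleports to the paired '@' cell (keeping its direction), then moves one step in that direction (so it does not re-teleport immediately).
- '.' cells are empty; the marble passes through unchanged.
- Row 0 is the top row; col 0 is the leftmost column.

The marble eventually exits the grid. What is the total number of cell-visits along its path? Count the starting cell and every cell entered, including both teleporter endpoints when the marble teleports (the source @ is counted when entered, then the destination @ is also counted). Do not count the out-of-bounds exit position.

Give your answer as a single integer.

Answer: 6

Derivation:
Step 1: enter (0,1), '.' pass, move down to (1,1)
Step 2: enter (1,1), '.' pass, move down to (2,1)
Step 3: enter (2,1), '.' pass, move down to (3,1)
Step 4: enter (3,1), '.' pass, move down to (4,1)
Step 5: enter (4,1), '.' pass, move down to (5,1)
Step 6: enter (5,1), '.' pass, move down to (6,1)
Step 7: at (6,1) — EXIT via bottom edge, pos 1
Path length (cell visits): 6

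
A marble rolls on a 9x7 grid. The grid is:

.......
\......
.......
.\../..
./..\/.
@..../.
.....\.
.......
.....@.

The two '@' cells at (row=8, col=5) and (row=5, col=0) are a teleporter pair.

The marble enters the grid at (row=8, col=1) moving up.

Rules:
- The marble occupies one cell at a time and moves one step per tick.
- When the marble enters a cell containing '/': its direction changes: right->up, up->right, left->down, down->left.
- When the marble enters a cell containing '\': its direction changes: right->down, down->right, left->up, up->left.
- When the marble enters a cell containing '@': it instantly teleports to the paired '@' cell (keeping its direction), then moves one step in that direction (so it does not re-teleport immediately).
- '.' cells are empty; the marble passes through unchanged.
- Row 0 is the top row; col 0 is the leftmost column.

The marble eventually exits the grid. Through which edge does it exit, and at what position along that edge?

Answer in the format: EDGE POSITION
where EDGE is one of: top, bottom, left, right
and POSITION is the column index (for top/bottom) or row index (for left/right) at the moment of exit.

Step 1: enter (8,1), '.' pass, move up to (7,1)
Step 2: enter (7,1), '.' pass, move up to (6,1)
Step 3: enter (6,1), '.' pass, move up to (5,1)
Step 4: enter (5,1), '.' pass, move up to (4,1)
Step 5: enter (4,1), '/' deflects up->right, move right to (4,2)
Step 6: enter (4,2), '.' pass, move right to (4,3)
Step 7: enter (4,3), '.' pass, move right to (4,4)
Step 8: enter (4,4), '\' deflects right->down, move down to (5,4)
Step 9: enter (5,4), '.' pass, move down to (6,4)
Step 10: enter (6,4), '.' pass, move down to (7,4)
Step 11: enter (7,4), '.' pass, move down to (8,4)
Step 12: enter (8,4), '.' pass, move down to (9,4)
Step 13: at (9,4) — EXIT via bottom edge, pos 4

Answer: bottom 4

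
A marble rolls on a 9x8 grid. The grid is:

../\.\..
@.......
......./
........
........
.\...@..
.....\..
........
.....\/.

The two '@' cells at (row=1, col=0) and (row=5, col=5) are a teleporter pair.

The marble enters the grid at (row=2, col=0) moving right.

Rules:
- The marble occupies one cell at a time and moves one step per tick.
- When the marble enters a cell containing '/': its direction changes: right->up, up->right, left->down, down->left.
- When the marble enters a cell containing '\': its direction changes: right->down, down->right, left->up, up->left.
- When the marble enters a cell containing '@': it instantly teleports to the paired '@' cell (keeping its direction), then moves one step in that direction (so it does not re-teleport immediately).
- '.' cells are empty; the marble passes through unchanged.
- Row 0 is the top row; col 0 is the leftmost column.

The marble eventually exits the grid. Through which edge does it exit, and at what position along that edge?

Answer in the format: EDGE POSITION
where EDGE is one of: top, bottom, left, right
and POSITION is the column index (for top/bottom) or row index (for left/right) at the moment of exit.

Answer: top 7

Derivation:
Step 1: enter (2,0), '.' pass, move right to (2,1)
Step 2: enter (2,1), '.' pass, move right to (2,2)
Step 3: enter (2,2), '.' pass, move right to (2,3)
Step 4: enter (2,3), '.' pass, move right to (2,4)
Step 5: enter (2,4), '.' pass, move right to (2,5)
Step 6: enter (2,5), '.' pass, move right to (2,6)
Step 7: enter (2,6), '.' pass, move right to (2,7)
Step 8: enter (2,7), '/' deflects right->up, move up to (1,7)
Step 9: enter (1,7), '.' pass, move up to (0,7)
Step 10: enter (0,7), '.' pass, move up to (-1,7)
Step 11: at (-1,7) — EXIT via top edge, pos 7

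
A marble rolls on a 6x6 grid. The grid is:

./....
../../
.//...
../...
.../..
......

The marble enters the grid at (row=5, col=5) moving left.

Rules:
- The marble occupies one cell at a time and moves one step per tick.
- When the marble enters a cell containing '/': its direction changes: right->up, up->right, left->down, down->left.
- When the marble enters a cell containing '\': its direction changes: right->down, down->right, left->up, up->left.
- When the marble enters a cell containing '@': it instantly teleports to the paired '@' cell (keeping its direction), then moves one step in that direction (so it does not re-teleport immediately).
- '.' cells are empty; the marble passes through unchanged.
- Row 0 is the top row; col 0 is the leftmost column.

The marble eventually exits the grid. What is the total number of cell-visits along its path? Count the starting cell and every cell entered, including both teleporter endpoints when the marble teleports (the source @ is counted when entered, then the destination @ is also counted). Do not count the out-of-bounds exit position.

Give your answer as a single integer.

Step 1: enter (5,5), '.' pass, move left to (5,4)
Step 2: enter (5,4), '.' pass, move left to (5,3)
Step 3: enter (5,3), '.' pass, move left to (5,2)
Step 4: enter (5,2), '.' pass, move left to (5,1)
Step 5: enter (5,1), '.' pass, move left to (5,0)
Step 6: enter (5,0), '.' pass, move left to (5,-1)
Step 7: at (5,-1) — EXIT via left edge, pos 5
Path length (cell visits): 6

Answer: 6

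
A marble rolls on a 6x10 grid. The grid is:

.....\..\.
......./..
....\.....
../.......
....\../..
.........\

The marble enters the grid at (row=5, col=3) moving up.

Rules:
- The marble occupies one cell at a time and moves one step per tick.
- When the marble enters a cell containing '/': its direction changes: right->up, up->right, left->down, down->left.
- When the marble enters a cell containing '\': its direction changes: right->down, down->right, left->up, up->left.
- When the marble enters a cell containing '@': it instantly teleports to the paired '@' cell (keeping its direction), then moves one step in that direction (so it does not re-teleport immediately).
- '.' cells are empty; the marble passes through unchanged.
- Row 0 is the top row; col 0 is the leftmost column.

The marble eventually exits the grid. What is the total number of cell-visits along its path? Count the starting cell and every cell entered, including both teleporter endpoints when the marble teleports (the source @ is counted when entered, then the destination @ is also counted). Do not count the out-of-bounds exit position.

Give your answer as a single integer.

Answer: 6

Derivation:
Step 1: enter (5,3), '.' pass, move up to (4,3)
Step 2: enter (4,3), '.' pass, move up to (3,3)
Step 3: enter (3,3), '.' pass, move up to (2,3)
Step 4: enter (2,3), '.' pass, move up to (1,3)
Step 5: enter (1,3), '.' pass, move up to (0,3)
Step 6: enter (0,3), '.' pass, move up to (-1,3)
Step 7: at (-1,3) — EXIT via top edge, pos 3
Path length (cell visits): 6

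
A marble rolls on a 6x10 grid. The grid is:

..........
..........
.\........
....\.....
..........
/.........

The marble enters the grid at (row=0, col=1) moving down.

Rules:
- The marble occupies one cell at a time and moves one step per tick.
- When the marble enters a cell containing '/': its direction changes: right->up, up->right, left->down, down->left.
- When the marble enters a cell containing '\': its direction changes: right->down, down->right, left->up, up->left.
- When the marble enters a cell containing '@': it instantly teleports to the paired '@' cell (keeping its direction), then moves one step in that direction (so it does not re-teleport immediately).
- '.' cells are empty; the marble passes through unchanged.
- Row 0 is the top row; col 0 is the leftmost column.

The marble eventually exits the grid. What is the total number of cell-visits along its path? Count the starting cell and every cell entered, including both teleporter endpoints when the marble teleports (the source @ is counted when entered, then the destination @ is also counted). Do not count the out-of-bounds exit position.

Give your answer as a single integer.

Answer: 11

Derivation:
Step 1: enter (0,1), '.' pass, move down to (1,1)
Step 2: enter (1,1), '.' pass, move down to (2,1)
Step 3: enter (2,1), '\' deflects down->right, move right to (2,2)
Step 4: enter (2,2), '.' pass, move right to (2,3)
Step 5: enter (2,3), '.' pass, move right to (2,4)
Step 6: enter (2,4), '.' pass, move right to (2,5)
Step 7: enter (2,5), '.' pass, move right to (2,6)
Step 8: enter (2,6), '.' pass, move right to (2,7)
Step 9: enter (2,7), '.' pass, move right to (2,8)
Step 10: enter (2,8), '.' pass, move right to (2,9)
Step 11: enter (2,9), '.' pass, move right to (2,10)
Step 12: at (2,10) — EXIT via right edge, pos 2
Path length (cell visits): 11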